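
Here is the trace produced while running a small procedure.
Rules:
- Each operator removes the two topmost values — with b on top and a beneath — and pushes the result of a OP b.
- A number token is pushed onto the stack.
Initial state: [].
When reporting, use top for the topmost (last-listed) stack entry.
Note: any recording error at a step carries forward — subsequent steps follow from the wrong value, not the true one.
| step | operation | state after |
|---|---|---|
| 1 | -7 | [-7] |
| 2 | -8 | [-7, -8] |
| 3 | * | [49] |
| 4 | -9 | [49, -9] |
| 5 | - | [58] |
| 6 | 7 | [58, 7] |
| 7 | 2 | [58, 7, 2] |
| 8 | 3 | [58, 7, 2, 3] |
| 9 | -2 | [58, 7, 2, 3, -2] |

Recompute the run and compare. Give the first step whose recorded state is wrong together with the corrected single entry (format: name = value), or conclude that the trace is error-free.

1. push -7: top = -7 (in agreement)
2. push -8: top = -8 (in agreement)
3. -7 * -8 = 56 (the trace disagrees here)
So the first discrepancy is step 3, where the right value is top = 56.

step 3, top = 56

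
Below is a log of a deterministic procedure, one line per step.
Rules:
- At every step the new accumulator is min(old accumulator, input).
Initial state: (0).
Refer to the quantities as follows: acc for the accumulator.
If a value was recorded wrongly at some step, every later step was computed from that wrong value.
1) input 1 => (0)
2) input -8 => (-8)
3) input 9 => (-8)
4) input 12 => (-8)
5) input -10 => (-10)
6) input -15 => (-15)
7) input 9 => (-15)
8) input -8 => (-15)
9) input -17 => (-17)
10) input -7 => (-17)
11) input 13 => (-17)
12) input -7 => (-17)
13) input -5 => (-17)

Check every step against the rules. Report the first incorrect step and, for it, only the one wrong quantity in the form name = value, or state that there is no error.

Step 1: acc = min(0, 1) = 0 — checks out.
Step 2: acc = min(0, -8) = -8 — agrees with the log.
Step 3: acc = min(-8, 9) = -8 — same as recorded.
Step 4: acc = min(-8, 12) = -8 — same as recorded.
Step 5: acc = min(-8, -10) = -10 — consistent with the log.
Step 6: acc = min(-10, -15) = -15 — matches.
Step 7: acc = min(-15, 9) = -15 — no discrepancy.
Step 8: acc = min(-15, -8) = -15 — agrees with the log.
Step 9: acc = min(-15, -17) = -17 — no discrepancy.
Step 10: acc = min(-17, -7) = -17 — confirmed correct.
Step 11: acc = min(-17, 13) = -17 — confirmed correct.
Step 12: acc = min(-17, -7) = -17 — confirmed correct.
Step 13: acc = min(-17, -5) = -17 — no discrepancy.
All entries verified; no error found.

no error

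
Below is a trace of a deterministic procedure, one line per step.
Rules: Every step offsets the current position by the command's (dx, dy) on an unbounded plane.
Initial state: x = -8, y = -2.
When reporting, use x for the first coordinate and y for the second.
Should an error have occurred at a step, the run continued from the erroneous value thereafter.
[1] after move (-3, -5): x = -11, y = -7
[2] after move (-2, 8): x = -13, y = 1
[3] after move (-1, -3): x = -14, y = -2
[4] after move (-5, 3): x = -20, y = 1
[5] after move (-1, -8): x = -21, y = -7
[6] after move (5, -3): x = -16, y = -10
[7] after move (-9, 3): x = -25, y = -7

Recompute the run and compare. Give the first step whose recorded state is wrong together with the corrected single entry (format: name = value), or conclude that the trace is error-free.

step 4, x = -19

step 1: x = -8 + (-3) = -11, y = -2 + (-5) = -7 -> verified
step 2: x = -11 + (-2) = -13, y = -7 + (8) = 1 -> exactly as logged
step 3: x = -13 + (-1) = -14, y = 1 + (-3) = -2 -> in agreement
step 4: x = -14 + (-5) = -19, y = -2 + (3) = 1 -> the entry is off here
First deviation found at step 4; the corrected entry is x = -19.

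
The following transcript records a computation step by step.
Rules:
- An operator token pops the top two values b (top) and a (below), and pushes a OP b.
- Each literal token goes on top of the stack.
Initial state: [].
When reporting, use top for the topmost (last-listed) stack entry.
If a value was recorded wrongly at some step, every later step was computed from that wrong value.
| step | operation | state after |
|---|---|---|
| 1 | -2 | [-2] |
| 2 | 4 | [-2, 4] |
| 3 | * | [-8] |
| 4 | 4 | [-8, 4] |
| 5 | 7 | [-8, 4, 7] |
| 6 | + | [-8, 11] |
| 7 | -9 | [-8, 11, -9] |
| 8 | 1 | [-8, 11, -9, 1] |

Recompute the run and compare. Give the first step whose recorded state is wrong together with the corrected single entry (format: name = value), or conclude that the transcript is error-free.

Step 1: push -2: top = -2 — consistent with the transcript.
Step 2: push 4: top = 4 — matches.
Step 3: -2 * 4 = -8 — consistent with the transcript.
Step 4: push 4: top = 4 — exactly as logged.
Step 5: push 7: top = 7 — consistent with the transcript.
Step 6: 4 + 7 = 11 — confirmed correct.
Step 7: push -9: top = -9 — exactly as logged.
Step 8: push 1: top = 1 — checks out.
No step deviates from the rules.

no error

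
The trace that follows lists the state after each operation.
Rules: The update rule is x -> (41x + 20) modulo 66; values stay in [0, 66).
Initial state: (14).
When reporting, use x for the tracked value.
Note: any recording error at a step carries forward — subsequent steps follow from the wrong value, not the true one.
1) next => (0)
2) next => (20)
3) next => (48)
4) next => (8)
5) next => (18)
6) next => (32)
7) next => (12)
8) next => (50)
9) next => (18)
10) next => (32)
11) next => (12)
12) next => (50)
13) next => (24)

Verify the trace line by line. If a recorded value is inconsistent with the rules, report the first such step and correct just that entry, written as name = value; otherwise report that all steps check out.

step 9, x = 24

1. x = (41*14 + 20) mod 66 = 0 (exactly as logged)
2. x = (41*0 + 20) mod 66 = 20 (same as recorded)
3. x = (41*20 + 20) mod 66 = 48 (same as recorded)
4. x = (41*48 + 20) mod 66 = 8 (same as recorded)
5. x = (41*8 + 20) mod 66 = 18 (exactly as logged)
6. x = (41*18 + 20) mod 66 = 32 (matches)
7. x = (41*32 + 20) mod 66 = 12 (consistent with the trace)
8. x = (41*12 + 20) mod 66 = 50 (verified)
9. x = (41*50 + 20) mod 66 = 24 (a discrepancy with the trace)
The earliest wrong entry is at step 9: it should read x = 24.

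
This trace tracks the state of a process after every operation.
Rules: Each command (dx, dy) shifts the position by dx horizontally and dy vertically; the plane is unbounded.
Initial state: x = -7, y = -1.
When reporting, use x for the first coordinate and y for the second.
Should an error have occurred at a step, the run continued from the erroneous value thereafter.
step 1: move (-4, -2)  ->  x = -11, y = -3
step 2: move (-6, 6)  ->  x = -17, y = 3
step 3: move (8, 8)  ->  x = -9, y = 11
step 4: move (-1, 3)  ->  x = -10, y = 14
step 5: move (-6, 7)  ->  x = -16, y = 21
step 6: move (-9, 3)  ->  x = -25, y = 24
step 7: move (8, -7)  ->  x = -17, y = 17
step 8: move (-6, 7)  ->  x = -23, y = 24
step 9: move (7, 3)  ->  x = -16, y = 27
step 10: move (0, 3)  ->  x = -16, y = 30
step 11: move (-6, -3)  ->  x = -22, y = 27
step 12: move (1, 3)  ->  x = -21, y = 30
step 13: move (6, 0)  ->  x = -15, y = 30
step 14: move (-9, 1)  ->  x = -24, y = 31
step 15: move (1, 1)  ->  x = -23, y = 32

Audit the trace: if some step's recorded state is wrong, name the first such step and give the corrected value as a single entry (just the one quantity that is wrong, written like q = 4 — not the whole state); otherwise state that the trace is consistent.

Recomputing the run from the initial state:
step 1: x = -11, y = -3
step 2: x = -17, y = 3
step 3: x = -9, y = 11
step 4: x = -10, y = 14
step 5: x = -16, y = 21
step 6: x = -25, y = 24
step 7: x = -17, y = 17
step 8: x = -23, y = 24
step 9: x = -16, y = 27
step 10: x = -16, y = 30
step 11: x = -22, y = 27
step 12: x = -21, y = 30
step 13: x = -15, y = 30
step 14: x = -24, y = 31
step 15: x = -23, y = 32
This matches the trace at every step.

no error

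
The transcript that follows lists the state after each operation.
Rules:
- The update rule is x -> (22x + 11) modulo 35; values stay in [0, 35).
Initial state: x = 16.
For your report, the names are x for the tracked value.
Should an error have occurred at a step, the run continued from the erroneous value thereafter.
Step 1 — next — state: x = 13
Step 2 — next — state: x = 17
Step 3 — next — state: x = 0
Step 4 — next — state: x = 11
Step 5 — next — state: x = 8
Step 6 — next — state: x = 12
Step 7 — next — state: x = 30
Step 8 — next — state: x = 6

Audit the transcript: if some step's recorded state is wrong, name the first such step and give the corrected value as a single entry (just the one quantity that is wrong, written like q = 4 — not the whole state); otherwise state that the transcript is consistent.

no error

1. x = (22*16 + 11) mod 35 = 13 (in agreement)
2. x = (22*13 + 11) mod 35 = 17 (agrees with the transcript)
3. x = (22*17 + 11) mod 35 = 0 (verified)
4. x = (22*0 + 11) mod 35 = 11 (in agreement)
5. x = (22*11 + 11) mod 35 = 8 (in agreement)
6. x = (22*8 + 11) mod 35 = 12 (exactly as logged)
7. x = (22*12 + 11) mod 35 = 30 (exactly as logged)
8. x = (22*30 + 11) mod 35 = 6 (verified)
No step deviates from the rules.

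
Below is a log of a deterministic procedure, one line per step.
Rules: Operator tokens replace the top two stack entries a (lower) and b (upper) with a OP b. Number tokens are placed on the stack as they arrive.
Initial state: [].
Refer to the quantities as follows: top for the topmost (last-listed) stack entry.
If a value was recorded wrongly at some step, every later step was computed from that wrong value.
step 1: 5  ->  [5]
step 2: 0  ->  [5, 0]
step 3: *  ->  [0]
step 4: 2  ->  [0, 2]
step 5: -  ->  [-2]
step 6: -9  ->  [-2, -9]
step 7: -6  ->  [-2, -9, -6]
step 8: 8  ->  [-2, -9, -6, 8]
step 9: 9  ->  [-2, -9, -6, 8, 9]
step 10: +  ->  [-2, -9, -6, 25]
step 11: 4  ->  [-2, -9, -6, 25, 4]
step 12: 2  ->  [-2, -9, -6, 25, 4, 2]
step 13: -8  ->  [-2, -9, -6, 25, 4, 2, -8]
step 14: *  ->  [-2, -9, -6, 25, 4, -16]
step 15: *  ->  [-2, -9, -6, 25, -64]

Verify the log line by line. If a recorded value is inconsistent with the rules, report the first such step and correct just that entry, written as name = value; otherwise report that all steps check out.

step 10, top = 17

Recomputing the run from the initial state:
step 1: [5]
step 2: [5, 0]
step 3: [0]
step 4: [0, 2]
step 5: [-2]
step 6: [-2, -9]
step 7: [-2, -9, -6]
step 8: [-2, -9, -6, 8]
step 9: [-2, -9, -6, 8, 9]
step 10: [-2, -9, -6, 17]
step 11: [-2, -9, -6, 17, 4]
step 12: [-2, -9, -6, 17, 4, 2]
step 13: [-2, -9, -6, 17, 4, 2, -8]
step 14: [-2, -9, -6, 17, 4, -16]
step 15: [-2, -9, -6, 17, -64]
The first disagreement with the log is at step 10, where the value should be top = 17.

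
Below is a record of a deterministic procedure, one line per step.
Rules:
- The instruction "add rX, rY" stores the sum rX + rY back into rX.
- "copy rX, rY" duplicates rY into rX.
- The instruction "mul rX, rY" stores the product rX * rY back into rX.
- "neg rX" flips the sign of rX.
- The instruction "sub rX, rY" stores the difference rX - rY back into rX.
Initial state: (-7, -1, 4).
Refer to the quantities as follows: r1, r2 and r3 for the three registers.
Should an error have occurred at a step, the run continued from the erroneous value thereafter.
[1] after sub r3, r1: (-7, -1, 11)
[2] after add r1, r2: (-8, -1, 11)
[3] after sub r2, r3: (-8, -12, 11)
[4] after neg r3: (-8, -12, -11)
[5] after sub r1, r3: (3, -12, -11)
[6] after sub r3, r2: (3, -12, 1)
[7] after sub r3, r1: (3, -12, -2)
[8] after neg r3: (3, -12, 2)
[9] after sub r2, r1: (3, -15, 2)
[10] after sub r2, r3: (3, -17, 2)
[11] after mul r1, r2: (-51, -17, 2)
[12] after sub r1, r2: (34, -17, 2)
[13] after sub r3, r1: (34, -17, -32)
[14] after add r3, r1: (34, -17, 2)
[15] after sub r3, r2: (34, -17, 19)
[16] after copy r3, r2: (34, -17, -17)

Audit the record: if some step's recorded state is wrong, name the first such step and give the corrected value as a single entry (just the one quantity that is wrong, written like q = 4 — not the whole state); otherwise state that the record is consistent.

step 1: r3 = 4 - -7 = 11 -> exactly as logged
step 2: r1 = -7 + -1 = -8 -> same as recorded
step 3: r2 = -1 - 11 = -12 -> checks out
step 4: r3 = -(11) = -11 -> no discrepancy
step 5: r1 = -8 - -11 = 3 -> exactly as logged
step 6: r3 = -11 - -12 = 1 -> same as recorded
step 7: r3 = 1 - 3 = -2 -> no discrepancy
step 8: r3 = -(-2) = 2 -> checks out
step 9: r2 = -12 - 3 = -15 -> in agreement
step 10: r2 = -15 - 2 = -17 -> checks out
step 11: r1 = 3 * -17 = -51 -> consistent with the record
step 12: r1 = -51 - -17 = -34 -> the record has a different value
That makes step 12 the first incorrect line — r1 = -34 is what it should show.

step 12, r1 = -34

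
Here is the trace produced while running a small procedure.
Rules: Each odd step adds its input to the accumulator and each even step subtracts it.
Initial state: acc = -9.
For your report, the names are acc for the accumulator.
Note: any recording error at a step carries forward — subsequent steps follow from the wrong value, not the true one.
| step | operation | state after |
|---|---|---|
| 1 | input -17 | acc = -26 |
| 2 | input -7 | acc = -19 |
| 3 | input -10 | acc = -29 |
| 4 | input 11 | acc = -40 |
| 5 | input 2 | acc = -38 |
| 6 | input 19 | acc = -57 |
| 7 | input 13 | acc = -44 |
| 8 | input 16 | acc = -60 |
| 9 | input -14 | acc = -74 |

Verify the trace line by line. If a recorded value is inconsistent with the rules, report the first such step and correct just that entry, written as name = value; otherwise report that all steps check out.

step 1: acc = -9 + -17 = -26 -> consistent with the trace
step 2: acc = -26 - -7 = -19 -> exactly as logged
step 3: acc = -19 + -10 = -29 -> in agreement
step 4: acc = -29 - 11 = -40 -> checks out
step 5: acc = -40 + 2 = -38 -> confirmed correct
step 6: acc = -38 - 19 = -57 -> agrees with the trace
step 7: acc = -57 + 13 = -44 -> verified
step 8: acc = -44 - 16 = -60 -> in agreement
step 9: acc = -60 + -14 = -74 -> agrees with the trace
Each recorded entry agrees with the recomputation.

no error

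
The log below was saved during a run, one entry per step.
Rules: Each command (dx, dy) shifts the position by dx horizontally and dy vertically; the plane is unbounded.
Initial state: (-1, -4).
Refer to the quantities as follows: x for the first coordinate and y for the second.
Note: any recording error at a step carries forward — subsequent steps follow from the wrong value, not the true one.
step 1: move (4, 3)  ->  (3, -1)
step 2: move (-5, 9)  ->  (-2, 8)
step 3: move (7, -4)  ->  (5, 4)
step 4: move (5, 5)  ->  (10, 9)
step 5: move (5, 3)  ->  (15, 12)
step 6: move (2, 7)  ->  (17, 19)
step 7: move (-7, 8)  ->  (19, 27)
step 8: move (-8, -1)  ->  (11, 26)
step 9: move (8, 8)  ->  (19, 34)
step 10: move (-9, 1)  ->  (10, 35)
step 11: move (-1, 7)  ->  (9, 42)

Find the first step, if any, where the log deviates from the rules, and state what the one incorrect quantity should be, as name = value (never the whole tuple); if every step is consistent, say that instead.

step 7, x = 10

Recomputing the run from the initial state:
step 1: x = 3, y = -1
step 2: x = -2, y = 8
step 3: x = 5, y = 4
step 4: x = 10, y = 9
step 5: x = 15, y = 12
step 6: x = 17, y = 19
step 7: x = 10, y = 27
step 8: x = 2, y = 26
step 9: x = 10, y = 34
step 10: x = 1, y = 35
step 11: x = 0, y = 42
The first disagreement with the log is at step 7, where the value should be x = 10.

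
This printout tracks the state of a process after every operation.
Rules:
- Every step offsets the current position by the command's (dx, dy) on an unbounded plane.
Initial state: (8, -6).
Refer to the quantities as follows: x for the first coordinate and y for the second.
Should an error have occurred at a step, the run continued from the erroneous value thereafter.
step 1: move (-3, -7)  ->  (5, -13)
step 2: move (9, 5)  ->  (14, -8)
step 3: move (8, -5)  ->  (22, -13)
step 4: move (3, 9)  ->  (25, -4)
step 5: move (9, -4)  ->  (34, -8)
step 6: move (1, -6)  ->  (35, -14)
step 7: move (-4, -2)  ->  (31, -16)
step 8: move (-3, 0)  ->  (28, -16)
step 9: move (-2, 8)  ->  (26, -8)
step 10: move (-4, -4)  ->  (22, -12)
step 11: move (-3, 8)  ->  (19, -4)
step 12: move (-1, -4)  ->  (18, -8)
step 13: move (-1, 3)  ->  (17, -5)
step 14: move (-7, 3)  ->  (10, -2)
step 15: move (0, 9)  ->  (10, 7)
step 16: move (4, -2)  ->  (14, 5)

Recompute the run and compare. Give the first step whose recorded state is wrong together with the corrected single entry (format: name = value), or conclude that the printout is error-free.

Step 1: x = 8 + (-3) = 5, y = -6 + (-7) = -13 — consistent with the printout.
Step 2: x = 5 + (9) = 14, y = -13 + (5) = -8 — exactly as logged.
Step 3: x = 14 + (8) = 22, y = -8 + (-5) = -13 — verified.
Step 4: x = 22 + (3) = 25, y = -13 + (9) = -4 — verified.
Step 5: x = 25 + (9) = 34, y = -4 + (-4) = -8 — checks out.
Step 6: x = 34 + (1) = 35, y = -8 + (-6) = -14 — no discrepancy.
Step 7: x = 35 + (-4) = 31, y = -14 + (-2) = -16 — matches.
Step 8: x = 31 + (-3) = 28, y = -16 + (0) = -16 — confirmed correct.
Step 9: x = 28 + (-2) = 26, y = -16 + (8) = -8 — in agreement.
Step 10: x = 26 + (-4) = 22, y = -8 + (-4) = -12 — consistent with the printout.
Step 11: x = 22 + (-3) = 19, y = -12 + (8) = -4 — in agreement.
Step 12: x = 19 + (-1) = 18, y = -4 + (-4) = -8 — checks out.
Step 13: x = 18 + (-1) = 17, y = -8 + (3) = -5 — confirmed correct.
Step 14: x = 17 + (-7) = 10, y = -5 + (3) = -2 — same as recorded.
Step 15: x = 10 + (0) = 10, y = -2 + (9) = 7 — exactly as logged.
Step 16: x = 10 + (4) = 14, y = 7 + (-2) = 5 — matches.
The recomputation confirms every line.

no error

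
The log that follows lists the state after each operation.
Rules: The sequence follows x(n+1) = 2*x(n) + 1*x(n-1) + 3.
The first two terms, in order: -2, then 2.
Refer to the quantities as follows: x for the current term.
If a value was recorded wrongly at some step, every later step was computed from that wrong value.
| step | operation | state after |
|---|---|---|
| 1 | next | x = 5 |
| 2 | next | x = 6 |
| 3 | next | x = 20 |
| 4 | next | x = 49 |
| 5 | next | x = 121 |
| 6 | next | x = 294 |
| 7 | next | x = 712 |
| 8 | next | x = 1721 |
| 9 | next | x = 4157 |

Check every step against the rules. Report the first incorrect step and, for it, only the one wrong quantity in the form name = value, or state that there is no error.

1. x = 2*(2) + (1)*(-2) + (3) = 5 (matches)
2. x = 2*(5) + (1)*(2) + (3) = 15 (the recorded entry deviates here)
First deviation found at step 2; the corrected entry is x = 15.

step 2, x = 15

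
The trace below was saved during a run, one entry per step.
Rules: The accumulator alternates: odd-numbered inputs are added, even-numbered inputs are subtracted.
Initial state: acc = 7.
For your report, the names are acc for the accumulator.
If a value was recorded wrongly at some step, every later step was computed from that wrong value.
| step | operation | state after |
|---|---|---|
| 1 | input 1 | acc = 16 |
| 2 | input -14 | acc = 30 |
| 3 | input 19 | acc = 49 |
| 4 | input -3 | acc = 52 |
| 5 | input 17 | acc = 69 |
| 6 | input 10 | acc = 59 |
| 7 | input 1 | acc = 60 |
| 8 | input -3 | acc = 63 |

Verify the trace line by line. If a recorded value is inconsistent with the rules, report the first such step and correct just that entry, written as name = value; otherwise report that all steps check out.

Recomputing the run from the initial state:
step 1: acc = 8
step 2: acc = 22
step 3: acc = 41
step 4: acc = 44
step 5: acc = 61
step 6: acc = 51
step 7: acc = 52
step 8: acc = 55
The first disagreement with the trace is at step 1, where the value should be acc = 8.

step 1, acc = 8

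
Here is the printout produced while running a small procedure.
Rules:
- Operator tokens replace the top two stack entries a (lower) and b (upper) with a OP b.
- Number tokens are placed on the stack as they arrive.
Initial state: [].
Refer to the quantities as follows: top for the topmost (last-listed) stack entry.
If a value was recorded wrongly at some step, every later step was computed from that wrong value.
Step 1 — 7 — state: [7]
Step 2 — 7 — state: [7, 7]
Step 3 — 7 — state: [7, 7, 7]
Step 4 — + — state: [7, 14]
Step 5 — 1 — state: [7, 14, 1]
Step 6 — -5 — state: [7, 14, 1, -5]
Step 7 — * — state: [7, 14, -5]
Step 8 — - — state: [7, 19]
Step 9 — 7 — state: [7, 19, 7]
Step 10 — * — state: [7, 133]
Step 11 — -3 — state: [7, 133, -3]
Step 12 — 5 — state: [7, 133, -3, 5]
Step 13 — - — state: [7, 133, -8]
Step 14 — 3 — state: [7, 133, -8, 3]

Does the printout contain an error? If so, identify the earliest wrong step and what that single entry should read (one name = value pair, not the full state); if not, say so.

no error

1. push 7: top = 7 (exactly as logged)
2. push 7: top = 7 (in agreement)
3. push 7: top = 7 (agrees with the printout)
4. 7 + 7 = 14 (consistent with the printout)
5. push 1: top = 1 (in agreement)
6. push -5: top = -5 (confirmed correct)
7. 1 * -5 = -5 (agrees with the printout)
8. 14 - -5 = 19 (confirmed correct)
9. push 7: top = 7 (exactly as logged)
10. 19 * 7 = 133 (agrees with the printout)
11. push -3: top = -3 (confirmed correct)
12. push 5: top = 5 (matches)
13. -3 - 5 = -8 (matches)
14. push 3: top = 3 (agrees with the printout)
Nothing is out of place; the run is error-free.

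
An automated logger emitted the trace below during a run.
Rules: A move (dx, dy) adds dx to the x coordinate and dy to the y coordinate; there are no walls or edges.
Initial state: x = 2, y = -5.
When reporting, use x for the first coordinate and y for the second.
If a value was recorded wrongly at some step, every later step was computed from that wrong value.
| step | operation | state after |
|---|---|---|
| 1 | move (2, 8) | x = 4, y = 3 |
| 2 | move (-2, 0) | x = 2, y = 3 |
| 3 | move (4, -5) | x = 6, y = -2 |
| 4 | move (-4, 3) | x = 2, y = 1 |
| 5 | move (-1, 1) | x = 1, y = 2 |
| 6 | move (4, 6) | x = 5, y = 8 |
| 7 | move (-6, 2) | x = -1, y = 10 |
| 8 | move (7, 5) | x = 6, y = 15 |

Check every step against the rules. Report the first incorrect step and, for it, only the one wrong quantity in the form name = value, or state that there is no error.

no error

Step 1: x = 2 + (2) = 4, y = -5 + (8) = 3 — same as recorded.
Step 2: x = 4 + (-2) = 2, y = 3 + (0) = 3 — in agreement.
Step 3: x = 2 + (4) = 6, y = 3 + (-5) = -2 — confirmed correct.
Step 4: x = 6 + (-4) = 2, y = -2 + (3) = 1 — same as recorded.
Step 5: x = 2 + (-1) = 1, y = 1 + (1) = 2 — agrees with the trace.
Step 6: x = 1 + (4) = 5, y = 2 + (6) = 8 — confirmed correct.
Step 7: x = 5 + (-6) = -1, y = 8 + (2) = 10 — same as recorded.
Step 8: x = -1 + (7) = 6, y = 10 + (5) = 15 — checks out.
Each recorded entry agrees with the recomputation.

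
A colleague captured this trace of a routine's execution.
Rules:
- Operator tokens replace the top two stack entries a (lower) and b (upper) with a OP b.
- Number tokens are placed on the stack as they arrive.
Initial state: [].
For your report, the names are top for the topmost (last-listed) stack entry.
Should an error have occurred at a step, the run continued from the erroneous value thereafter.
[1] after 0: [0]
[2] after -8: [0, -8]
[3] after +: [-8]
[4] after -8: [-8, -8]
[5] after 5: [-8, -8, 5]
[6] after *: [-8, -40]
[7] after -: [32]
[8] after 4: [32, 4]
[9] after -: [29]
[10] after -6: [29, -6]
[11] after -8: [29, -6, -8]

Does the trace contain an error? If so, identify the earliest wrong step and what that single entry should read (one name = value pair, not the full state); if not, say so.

step 9, top = 28

Step 1: push 0: top = 0 — in agreement.
Step 2: push -8: top = -8 — exactly as logged.
Step 3: 0 + -8 = -8 — same as recorded.
Step 4: push -8: top = -8 — same as recorded.
Step 5: push 5: top = 5 — no discrepancy.
Step 6: -8 * 5 = -40 — matches.
Step 7: -8 - -40 = 32 — no discrepancy.
Step 8: push 4: top = 4 — confirmed correct.
Step 9: 32 - 4 = 28 — a discrepancy with the trace.
So the first discrepancy is step 9, where the right value is top = 28.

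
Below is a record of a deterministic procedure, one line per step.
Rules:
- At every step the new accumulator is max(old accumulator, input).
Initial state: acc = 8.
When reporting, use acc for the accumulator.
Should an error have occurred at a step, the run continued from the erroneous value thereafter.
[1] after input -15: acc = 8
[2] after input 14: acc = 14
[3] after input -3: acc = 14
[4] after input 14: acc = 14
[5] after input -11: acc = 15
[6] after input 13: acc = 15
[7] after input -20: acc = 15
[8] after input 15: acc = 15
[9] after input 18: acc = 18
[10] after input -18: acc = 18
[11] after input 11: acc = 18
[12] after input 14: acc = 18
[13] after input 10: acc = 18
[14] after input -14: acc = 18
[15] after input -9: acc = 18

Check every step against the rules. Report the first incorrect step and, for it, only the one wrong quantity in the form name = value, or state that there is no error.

1. acc = max(8, -15) = 8 (confirmed correct)
2. acc = max(8, 14) = 14 (same as recorded)
3. acc = max(14, -3) = 14 (consistent with the record)
4. acc = max(14, 14) = 14 (consistent with the record)
5. acc = max(14, -11) = 14 (not what was recorded)
The audit stops at step 5: the recorded entry is wrong and should be acc = 14.

step 5, acc = 14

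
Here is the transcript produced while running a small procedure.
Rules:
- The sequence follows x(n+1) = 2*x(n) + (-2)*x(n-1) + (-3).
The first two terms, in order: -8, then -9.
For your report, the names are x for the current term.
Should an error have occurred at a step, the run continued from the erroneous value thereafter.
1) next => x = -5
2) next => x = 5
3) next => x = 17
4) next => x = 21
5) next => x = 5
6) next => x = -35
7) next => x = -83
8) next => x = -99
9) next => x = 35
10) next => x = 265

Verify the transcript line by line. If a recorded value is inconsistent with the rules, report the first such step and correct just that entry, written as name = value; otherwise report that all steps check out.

Recomputing the run from the initial state:
step 1: x = -5
step 2: x = 5
step 3: x = 17
step 4: x = 21
step 5: x = 5
step 6: x = -35
step 7: x = -83
step 8: x = -99
step 9: x = -35
step 10: x = 125
The first disagreement with the transcript is at step 9, where the value should be x = -35.

step 9, x = -35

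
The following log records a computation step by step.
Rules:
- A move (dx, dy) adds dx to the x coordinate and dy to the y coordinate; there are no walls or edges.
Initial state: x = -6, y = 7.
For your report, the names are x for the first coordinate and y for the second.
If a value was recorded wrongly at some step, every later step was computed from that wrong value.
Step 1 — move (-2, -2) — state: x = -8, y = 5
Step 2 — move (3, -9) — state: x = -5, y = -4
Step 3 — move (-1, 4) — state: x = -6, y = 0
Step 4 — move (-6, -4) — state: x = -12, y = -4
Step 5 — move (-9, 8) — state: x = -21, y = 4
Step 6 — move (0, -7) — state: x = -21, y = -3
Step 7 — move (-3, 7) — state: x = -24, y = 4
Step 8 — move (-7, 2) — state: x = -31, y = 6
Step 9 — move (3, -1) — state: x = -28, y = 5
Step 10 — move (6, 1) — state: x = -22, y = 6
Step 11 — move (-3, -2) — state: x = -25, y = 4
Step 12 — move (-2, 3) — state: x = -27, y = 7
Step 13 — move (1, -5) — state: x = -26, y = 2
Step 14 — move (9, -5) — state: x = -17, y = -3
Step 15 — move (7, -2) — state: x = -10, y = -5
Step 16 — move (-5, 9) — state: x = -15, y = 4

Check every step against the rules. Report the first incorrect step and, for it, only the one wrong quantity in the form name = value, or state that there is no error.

no error

Step 1: x = -6 + (-2) = -8, y = 7 + (-2) = 5 — confirmed correct.
Step 2: x = -8 + (3) = -5, y = 5 + (-9) = -4 — matches.
Step 3: x = -5 + (-1) = -6, y = -4 + (4) = 0 — no discrepancy.
Step 4: x = -6 + (-6) = -12, y = 0 + (-4) = -4 — agrees with the log.
Step 5: x = -12 + (-9) = -21, y = -4 + (8) = 4 — same as recorded.
Step 6: x = -21 + (0) = -21, y = 4 + (-7) = -3 — consistent with the log.
Step 7: x = -21 + (-3) = -24, y = -3 + (7) = 4 — agrees with the log.
Step 8: x = -24 + (-7) = -31, y = 4 + (2) = 6 — in agreement.
Step 9: x = -31 + (3) = -28, y = 6 + (-1) = 5 — in agreement.
Step 10: x = -28 + (6) = -22, y = 5 + (1) = 6 — in agreement.
Step 11: x = -22 + (-3) = -25, y = 6 + (-2) = 4 — checks out.
Step 12: x = -25 + (-2) = -27, y = 4 + (3) = 7 — agrees with the log.
Step 13: x = -27 + (1) = -26, y = 7 + (-5) = 2 — consistent with the log.
Step 14: x = -26 + (9) = -17, y = 2 + (-5) = -3 — verified.
Step 15: x = -17 + (7) = -10, y = -3 + (-2) = -5 — in agreement.
Step 16: x = -10 + (-5) = -15, y = -5 + (9) = 4 — same as recorded.
All steps check out; nothing to correct.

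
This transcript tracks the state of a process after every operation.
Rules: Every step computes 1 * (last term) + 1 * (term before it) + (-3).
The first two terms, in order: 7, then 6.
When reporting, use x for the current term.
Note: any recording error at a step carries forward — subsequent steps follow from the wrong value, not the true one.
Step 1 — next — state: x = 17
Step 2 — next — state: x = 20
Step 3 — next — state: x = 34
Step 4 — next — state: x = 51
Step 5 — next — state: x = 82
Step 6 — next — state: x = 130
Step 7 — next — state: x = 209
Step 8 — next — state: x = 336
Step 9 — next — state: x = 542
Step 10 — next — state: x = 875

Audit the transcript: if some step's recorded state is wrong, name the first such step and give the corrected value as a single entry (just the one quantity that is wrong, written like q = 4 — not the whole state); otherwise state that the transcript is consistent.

step 1: x = 1*(6) + (1)*(7) + (-3) = 10 -> the transcript disagrees here
First incorrect step: 1; the correct value is x = 10.

step 1, x = 10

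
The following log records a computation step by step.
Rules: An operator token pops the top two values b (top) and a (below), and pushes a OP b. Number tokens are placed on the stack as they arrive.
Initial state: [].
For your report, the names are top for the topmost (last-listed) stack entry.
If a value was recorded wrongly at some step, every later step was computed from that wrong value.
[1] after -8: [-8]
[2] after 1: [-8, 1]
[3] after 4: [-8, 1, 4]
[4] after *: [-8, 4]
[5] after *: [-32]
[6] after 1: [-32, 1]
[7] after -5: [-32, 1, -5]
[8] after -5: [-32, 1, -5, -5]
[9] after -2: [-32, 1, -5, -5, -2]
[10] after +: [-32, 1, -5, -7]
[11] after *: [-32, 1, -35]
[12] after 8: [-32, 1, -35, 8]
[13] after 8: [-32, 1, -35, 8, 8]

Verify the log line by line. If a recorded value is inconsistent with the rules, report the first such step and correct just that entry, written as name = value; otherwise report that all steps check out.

Recomputing the run from the initial state:
step 1: [-8]
step 2: [-8, 1]
step 3: [-8, 1, 4]
step 4: [-8, 4]
step 5: [-32]
step 6: [-32, 1]
step 7: [-32, 1, -5]
step 8: [-32, 1, -5, -5]
step 9: [-32, 1, -5, -5, -2]
step 10: [-32, 1, -5, -7]
step 11: [-32, 1, 35]
step 12: [-32, 1, 35, 8]
step 13: [-32, 1, 35, 8, 8]
The first disagreement with the log is at step 11, where the value should be top = 35.

step 11, top = 35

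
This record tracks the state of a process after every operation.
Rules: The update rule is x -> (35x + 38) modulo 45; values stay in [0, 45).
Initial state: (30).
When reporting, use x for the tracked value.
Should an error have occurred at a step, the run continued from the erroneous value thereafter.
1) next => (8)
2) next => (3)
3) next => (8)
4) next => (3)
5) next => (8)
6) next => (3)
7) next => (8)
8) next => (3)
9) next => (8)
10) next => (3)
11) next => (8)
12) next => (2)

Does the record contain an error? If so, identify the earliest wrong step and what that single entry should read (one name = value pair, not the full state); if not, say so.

step 1: x = (35*30 + 38) mod 45 = 8 -> consistent with the record
step 2: x = (35*8 + 38) mod 45 = 3 -> verified
step 3: x = (35*3 + 38) mod 45 = 8 -> same as recorded
step 4: x = (35*8 + 38) mod 45 = 3 -> confirmed correct
step 5: x = (35*3 + 38) mod 45 = 8 -> in agreement
step 6: x = (35*8 + 38) mod 45 = 3 -> no discrepancy
step 7: x = (35*3 + 38) mod 45 = 8 -> exactly as logged
step 8: x = (35*8 + 38) mod 45 = 3 -> no discrepancy
step 9: x = (35*3 + 38) mod 45 = 8 -> confirmed correct
step 10: x = (35*8 + 38) mod 45 = 3 -> in agreement
step 11: x = (35*3 + 38) mod 45 = 8 -> in agreement
step 12: x = (35*8 + 38) mod 45 = 3 -> this is not what the record shows
Step 12 is the first one off; corrected, x = 3.

step 12, x = 3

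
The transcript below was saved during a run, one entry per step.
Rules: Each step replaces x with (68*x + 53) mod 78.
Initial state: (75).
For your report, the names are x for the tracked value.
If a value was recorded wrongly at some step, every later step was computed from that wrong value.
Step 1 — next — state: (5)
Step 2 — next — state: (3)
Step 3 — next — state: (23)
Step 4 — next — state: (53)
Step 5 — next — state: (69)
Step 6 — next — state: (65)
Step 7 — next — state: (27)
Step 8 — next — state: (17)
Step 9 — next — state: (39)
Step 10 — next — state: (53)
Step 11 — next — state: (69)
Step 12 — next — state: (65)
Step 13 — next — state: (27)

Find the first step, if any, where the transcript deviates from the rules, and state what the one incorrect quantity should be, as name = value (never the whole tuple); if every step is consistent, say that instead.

step 1: x = (68*75 + 53) mod 78 = 5 -> verified
step 2: x = (68*5 + 53) mod 78 = 3 -> no discrepancy
step 3: x = (68*3 + 53) mod 78 = 23 -> matches
step 4: x = (68*23 + 53) mod 78 = 57 -> the entry is off here
So the first discrepancy is step 4, where the right value is x = 57.

step 4, x = 57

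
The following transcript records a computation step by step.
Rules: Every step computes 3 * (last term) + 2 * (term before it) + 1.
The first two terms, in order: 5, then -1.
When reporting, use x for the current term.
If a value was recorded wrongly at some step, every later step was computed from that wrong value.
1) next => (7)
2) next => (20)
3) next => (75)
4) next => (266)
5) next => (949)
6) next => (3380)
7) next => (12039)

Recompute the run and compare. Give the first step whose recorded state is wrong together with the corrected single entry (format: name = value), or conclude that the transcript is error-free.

step 1, x = 8

Step 1: x = 3*(-1) + (2)*(5) + (1) = 8 — the entry is off here.
That makes step 1 the first incorrect line — x = 8 is what it should show.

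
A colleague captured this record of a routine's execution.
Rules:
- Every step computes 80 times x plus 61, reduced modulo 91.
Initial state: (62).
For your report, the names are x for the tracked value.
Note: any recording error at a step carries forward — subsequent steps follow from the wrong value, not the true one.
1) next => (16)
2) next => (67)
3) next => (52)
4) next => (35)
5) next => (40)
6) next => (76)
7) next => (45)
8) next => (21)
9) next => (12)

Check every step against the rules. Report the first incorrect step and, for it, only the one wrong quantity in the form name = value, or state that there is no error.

step 7, x = 44

step 1: x = (80*62 + 61) mod 91 = 16 -> agrees with the record
step 2: x = (80*16 + 61) mod 91 = 67 -> verified
step 3: x = (80*67 + 61) mod 91 = 52 -> verified
step 4: x = (80*52 + 61) mod 91 = 35 -> no discrepancy
step 5: x = (80*35 + 61) mod 91 = 40 -> same as recorded
step 6: x = (80*40 + 61) mod 91 = 76 -> same as recorded
step 7: x = (80*76 + 61) mod 91 = 44 -> the entry is off here
The earliest wrong entry is at step 7: it should read x = 44.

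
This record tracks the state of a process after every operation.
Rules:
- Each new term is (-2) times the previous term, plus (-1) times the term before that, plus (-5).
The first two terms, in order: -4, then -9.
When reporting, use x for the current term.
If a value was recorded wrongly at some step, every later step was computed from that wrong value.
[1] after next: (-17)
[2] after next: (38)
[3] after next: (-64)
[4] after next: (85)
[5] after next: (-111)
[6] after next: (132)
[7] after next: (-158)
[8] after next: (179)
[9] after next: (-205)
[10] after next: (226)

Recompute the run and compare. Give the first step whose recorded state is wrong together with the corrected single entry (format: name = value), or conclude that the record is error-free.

step 1, x = 17

Recomputing the run from the initial state:
step 1: x = 17
step 2: x = -30
step 3: x = 38
step 4: x = -51
step 5: x = 59
step 6: x = -72
step 7: x = 80
step 8: x = -93
step 9: x = 101
step 10: x = -114
The first disagreement with the record is at step 1, where the value should be x = 17.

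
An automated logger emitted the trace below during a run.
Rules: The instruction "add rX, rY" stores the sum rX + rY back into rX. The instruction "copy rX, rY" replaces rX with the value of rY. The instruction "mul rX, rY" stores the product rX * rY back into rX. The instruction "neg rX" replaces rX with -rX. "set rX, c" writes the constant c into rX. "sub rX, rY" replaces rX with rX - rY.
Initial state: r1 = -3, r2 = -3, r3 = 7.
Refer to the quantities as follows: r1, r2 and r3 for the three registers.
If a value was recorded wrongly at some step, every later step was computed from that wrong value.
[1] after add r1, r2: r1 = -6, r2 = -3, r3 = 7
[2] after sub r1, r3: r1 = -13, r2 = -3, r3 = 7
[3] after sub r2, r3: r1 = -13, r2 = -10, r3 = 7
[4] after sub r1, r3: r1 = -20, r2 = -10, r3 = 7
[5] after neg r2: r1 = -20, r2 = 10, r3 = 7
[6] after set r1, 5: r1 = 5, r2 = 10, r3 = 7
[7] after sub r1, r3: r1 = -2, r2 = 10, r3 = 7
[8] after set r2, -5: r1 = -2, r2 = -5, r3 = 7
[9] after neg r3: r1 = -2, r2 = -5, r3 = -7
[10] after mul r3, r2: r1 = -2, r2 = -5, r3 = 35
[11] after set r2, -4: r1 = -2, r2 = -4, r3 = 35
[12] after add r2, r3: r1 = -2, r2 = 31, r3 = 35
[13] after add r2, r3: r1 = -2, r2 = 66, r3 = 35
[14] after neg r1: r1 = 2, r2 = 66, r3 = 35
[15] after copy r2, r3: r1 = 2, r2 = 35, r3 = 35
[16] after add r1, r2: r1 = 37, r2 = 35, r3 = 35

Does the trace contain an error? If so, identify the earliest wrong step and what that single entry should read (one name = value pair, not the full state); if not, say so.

Recomputing the run from the initial state:
step 1: r1 = -6, r2 = -3, r3 = 7
step 2: r1 = -13, r2 = -3, r3 = 7
step 3: r1 = -13, r2 = -10, r3 = 7
step 4: r1 = -20, r2 = -10, r3 = 7
step 5: r1 = -20, r2 = 10, r3 = 7
step 6: r1 = 5, r2 = 10, r3 = 7
step 7: r1 = -2, r2 = 10, r3 = 7
step 8: r1 = -2, r2 = -5, r3 = 7
step 9: r1 = -2, r2 = -5, r3 = -7
step 10: r1 = -2, r2 = -5, r3 = 35
step 11: r1 = -2, r2 = -4, r3 = 35
step 12: r1 = -2, r2 = 31, r3 = 35
step 13: r1 = -2, r2 = 66, r3 = 35
step 14: r1 = 2, r2 = 66, r3 = 35
step 15: r1 = 2, r2 = 35, r3 = 35
step 16: r1 = 37, r2 = 35, r3 = 35
This matches the trace at every step.

no error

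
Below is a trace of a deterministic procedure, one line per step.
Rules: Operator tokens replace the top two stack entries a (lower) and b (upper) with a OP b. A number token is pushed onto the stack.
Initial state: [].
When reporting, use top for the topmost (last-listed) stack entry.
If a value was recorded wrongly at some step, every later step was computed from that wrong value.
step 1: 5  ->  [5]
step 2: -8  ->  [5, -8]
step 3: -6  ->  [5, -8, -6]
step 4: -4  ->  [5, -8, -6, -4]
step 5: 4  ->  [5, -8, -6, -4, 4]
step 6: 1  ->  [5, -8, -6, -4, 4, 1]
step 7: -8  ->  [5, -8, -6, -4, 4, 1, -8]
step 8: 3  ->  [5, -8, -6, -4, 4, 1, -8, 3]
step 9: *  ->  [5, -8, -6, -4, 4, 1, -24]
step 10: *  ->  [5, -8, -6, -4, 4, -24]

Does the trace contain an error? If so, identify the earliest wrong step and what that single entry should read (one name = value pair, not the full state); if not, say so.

no error

Recomputing the run from the initial state:
step 1: [5]
step 2: [5, -8]
step 3: [5, -8, -6]
step 4: [5, -8, -6, -4]
step 5: [5, -8, -6, -4, 4]
step 6: [5, -8, -6, -4, 4, 1]
step 7: [5, -8, -6, -4, 4, 1, -8]
step 8: [5, -8, -6, -4, 4, 1, -8, 3]
step 9: [5, -8, -6, -4, 4, 1, -24]
step 10: [5, -8, -6, -4, 4, -24]
This matches the trace at every step.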